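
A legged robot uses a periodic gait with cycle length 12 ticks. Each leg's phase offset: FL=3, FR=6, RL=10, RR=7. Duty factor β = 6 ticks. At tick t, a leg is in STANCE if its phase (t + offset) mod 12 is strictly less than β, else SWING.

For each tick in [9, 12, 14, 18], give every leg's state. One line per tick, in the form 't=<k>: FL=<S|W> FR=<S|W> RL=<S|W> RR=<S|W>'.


t=9: phase=(0,3,7,4) vs β=6 → FL=S FR=S RL=W RR=S
t=12: phase=(3,6,10,7) vs β=6 → FL=S FR=W RL=W RR=W
t=14: phase=(5,8,0,9) vs β=6 → FL=S FR=W RL=S RR=W
t=18: phase=(9,0,4,1) vs β=6 → FL=W FR=S RL=S RR=S

t=9: FL=S FR=S RL=W RR=S
t=12: FL=S FR=W RL=W RR=W
t=14: FL=S FR=W RL=S RR=W
t=18: FL=W FR=S RL=S RR=S


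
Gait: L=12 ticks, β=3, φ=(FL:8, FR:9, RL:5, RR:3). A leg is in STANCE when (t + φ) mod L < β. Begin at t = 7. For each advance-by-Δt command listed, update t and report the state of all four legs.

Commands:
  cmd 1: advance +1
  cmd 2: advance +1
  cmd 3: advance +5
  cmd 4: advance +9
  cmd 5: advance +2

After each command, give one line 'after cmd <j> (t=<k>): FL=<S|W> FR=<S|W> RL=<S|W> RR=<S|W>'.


start t=7: FL=W FR=W RL=S RR=W
cmd 1: advance +1 → t=8, phase=(4,5,1,11) → FL=W FR=W RL=S RR=W
cmd 2: advance +1 → t=9, phase=(5,6,2,0) → FL=W FR=W RL=S RR=S
cmd 3: advance +5 → t=14, phase=(10,11,7,5) → FL=W FR=W RL=W RR=W
cmd 4: advance +9 → t=23, phase=(7,8,4,2) → FL=W FR=W RL=W RR=S
cmd 5: advance +2 → t=25, phase=(9,10,6,4) → FL=W FR=W RL=W RR=W

after cmd 1 (t=8): FL=W FR=W RL=S RR=W
after cmd 2 (t=9): FL=W FR=W RL=S RR=S
after cmd 3 (t=14): FL=W FR=W RL=W RR=W
after cmd 4 (t=23): FL=W FR=W RL=W RR=S
after cmd 5 (t=25): FL=W FR=W RL=W RR=W


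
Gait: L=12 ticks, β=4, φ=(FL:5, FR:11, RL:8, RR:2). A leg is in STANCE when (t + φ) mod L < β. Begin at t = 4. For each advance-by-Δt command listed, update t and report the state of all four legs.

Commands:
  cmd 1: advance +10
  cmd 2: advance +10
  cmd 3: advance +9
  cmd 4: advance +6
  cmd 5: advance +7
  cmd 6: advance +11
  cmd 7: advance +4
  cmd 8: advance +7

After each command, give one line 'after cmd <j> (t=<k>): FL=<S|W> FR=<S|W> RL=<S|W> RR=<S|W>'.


after cmd 1 (t=14): FL=W FR=S RL=W RR=W
after cmd 2 (t=24): FL=W FR=W RL=W RR=S
after cmd 3 (t=33): FL=S FR=W RL=W RR=W
after cmd 4 (t=39): FL=W FR=S RL=W RR=W
after cmd 5 (t=46): FL=S FR=W RL=W RR=S
after cmd 6 (t=57): FL=S FR=W RL=W RR=W
after cmd 7 (t=61): FL=W FR=S RL=W RR=S
after cmd 8 (t=68): FL=S FR=W RL=W RR=W

start t=4: FL=W FR=S RL=S RR=W
cmd 1: advance +10 → t=14, phase=(7,1,10,4) → FL=W FR=S RL=W RR=W
cmd 2: advance +10 → t=24, phase=(5,11,8,2) → FL=W FR=W RL=W RR=S
cmd 3: advance +9 → t=33, phase=(2,8,5,11) → FL=S FR=W RL=W RR=W
cmd 4: advance +6 → t=39, phase=(8,2,11,5) → FL=W FR=S RL=W RR=W
cmd 5: advance +7 → t=46, phase=(3,9,6,0) → FL=S FR=W RL=W RR=S
cmd 6: advance +11 → t=57, phase=(2,8,5,11) → FL=S FR=W RL=W RR=W
cmd 7: advance +4 → t=61, phase=(6,0,9,3) → FL=W FR=S RL=W RR=S
cmd 8: advance +7 → t=68, phase=(1,7,4,10) → FL=S FR=W RL=W RR=W


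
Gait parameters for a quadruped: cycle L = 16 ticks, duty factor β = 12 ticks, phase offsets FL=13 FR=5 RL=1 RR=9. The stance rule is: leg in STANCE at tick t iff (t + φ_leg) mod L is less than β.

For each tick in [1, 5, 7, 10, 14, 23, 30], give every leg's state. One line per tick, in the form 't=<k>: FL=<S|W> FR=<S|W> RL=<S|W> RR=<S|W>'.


t=1: phase=(14,6,2,10) vs β=12 → FL=W FR=S RL=S RR=S
t=5: phase=(2,10,6,14) vs β=12 → FL=S FR=S RL=S RR=W
t=7: phase=(4,12,8,0) vs β=12 → FL=S FR=W RL=S RR=S
t=10: phase=(7,15,11,3) vs β=12 → FL=S FR=W RL=S RR=S
t=14: phase=(11,3,15,7) vs β=12 → FL=S FR=S RL=W RR=S
t=23: phase=(4,12,8,0) vs β=12 → FL=S FR=W RL=S RR=S
t=30: phase=(11,3,15,7) vs β=12 → FL=S FR=S RL=W RR=S

t=1: FL=W FR=S RL=S RR=S
t=5: FL=S FR=S RL=S RR=W
t=7: FL=S FR=W RL=S RR=S
t=10: FL=S FR=W RL=S RR=S
t=14: FL=S FR=S RL=W RR=S
t=23: FL=S FR=W RL=S RR=S
t=30: FL=S FR=S RL=W RR=S


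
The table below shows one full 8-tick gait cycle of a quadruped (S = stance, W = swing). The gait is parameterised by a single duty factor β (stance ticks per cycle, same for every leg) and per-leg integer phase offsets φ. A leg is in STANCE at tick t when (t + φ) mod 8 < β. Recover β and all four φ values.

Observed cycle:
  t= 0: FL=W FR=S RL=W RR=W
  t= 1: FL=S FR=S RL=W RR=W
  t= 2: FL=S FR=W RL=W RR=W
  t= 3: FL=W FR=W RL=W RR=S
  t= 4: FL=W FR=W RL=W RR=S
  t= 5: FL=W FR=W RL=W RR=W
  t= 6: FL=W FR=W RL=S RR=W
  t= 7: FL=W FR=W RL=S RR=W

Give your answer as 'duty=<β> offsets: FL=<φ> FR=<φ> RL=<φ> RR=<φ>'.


duty=2 offsets: FL=7 FR=0 RL=2 RR=5

duty β = stance ticks per leg = 2
FL: stance ticks = 2; W→S at t=1 → φ=7
FR: stance ticks = 2; W→S at t=0 → φ=0
RL: stance ticks = 2; W→S at t=6 → φ=2
RR: stance ticks = 2; W→S at t=3 → φ=5


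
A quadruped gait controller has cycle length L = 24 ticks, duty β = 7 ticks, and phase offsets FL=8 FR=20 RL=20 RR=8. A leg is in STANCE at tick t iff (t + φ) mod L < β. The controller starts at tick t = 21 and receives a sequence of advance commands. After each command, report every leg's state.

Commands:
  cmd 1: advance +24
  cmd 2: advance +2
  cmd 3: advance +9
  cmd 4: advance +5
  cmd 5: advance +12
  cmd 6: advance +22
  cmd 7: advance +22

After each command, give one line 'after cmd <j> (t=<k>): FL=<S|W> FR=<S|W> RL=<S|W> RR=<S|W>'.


after cmd 1 (t=45): FL=S FR=W RL=W RR=S
after cmd 2 (t=47): FL=W FR=W RL=W RR=W
after cmd 3 (t=56): FL=W FR=S RL=S RR=W
after cmd 4 (t=61): FL=W FR=W RL=W RR=W
after cmd 5 (t=73): FL=W FR=W RL=W RR=W
after cmd 6 (t=95): FL=W FR=W RL=W RR=W
after cmd 7 (t=117): FL=S FR=W RL=W RR=S

start t=21: FL=S FR=W RL=W RR=S
cmd 1: advance +24 → t=45, phase=(5,17,17,5) → FL=S FR=W RL=W RR=S
cmd 2: advance +2 → t=47, phase=(7,19,19,7) → FL=W FR=W RL=W RR=W
cmd 3: advance +9 → t=56, phase=(16,4,4,16) → FL=W FR=S RL=S RR=W
cmd 4: advance +5 → t=61, phase=(21,9,9,21) → FL=W FR=W RL=W RR=W
cmd 5: advance +12 → t=73, phase=(9,21,21,9) → FL=W FR=W RL=W RR=W
cmd 6: advance +22 → t=95, phase=(7,19,19,7) → FL=W FR=W RL=W RR=W
cmd 7: advance +22 → t=117, phase=(5,17,17,5) → FL=S FR=W RL=W RR=S


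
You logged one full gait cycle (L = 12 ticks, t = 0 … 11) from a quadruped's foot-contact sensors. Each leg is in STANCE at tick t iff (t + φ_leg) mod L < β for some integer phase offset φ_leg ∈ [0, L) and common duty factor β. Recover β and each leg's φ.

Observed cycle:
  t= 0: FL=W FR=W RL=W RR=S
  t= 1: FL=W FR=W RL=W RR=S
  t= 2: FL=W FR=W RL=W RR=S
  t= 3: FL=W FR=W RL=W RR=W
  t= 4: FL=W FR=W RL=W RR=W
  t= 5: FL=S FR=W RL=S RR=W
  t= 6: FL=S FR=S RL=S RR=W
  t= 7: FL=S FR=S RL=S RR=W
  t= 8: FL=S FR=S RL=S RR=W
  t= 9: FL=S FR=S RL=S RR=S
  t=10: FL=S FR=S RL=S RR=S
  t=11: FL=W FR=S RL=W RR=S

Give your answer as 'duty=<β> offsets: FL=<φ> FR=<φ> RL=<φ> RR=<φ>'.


duty=6 offsets: FL=7 FR=6 RL=7 RR=3

duty β = stance ticks per leg = 6
FL: stance ticks = 6; W→S at t=5 → φ=7
FR: stance ticks = 6; W→S at t=6 → φ=6
RL: stance ticks = 6; W→S at t=5 → φ=7
RR: stance ticks = 6; W→S at t=9 → φ=3


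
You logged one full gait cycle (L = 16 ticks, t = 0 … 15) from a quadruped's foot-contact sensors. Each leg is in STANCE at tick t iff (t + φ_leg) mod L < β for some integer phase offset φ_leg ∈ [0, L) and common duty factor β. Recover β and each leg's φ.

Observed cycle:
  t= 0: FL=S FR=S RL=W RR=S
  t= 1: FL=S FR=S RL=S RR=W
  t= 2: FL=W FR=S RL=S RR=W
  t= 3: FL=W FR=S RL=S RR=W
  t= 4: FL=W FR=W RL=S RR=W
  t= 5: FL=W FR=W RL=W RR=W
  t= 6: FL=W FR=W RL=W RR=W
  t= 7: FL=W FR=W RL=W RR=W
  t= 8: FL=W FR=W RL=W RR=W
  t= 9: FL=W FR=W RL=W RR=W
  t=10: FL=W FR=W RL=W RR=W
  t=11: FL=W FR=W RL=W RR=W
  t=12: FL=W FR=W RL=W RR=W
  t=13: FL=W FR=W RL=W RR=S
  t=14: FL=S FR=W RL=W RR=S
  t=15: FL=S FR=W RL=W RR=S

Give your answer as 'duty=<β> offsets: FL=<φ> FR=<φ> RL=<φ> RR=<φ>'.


duty β = stance ticks per leg = 4
FL: stance ticks = 4; W→S at t=14 → φ=2
FR: stance ticks = 4; W→S at t=0 → φ=0
RL: stance ticks = 4; W→S at t=1 → φ=15
RR: stance ticks = 4; W→S at t=13 → φ=3

duty=4 offsets: FL=2 FR=0 RL=15 RR=3


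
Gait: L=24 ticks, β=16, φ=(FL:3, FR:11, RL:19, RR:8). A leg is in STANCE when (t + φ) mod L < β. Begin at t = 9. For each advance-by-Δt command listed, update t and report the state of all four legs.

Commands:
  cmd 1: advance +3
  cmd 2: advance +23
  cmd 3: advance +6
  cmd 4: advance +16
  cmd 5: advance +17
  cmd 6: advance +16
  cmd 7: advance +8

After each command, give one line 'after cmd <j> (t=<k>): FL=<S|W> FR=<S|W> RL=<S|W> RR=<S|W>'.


start t=9: FL=S FR=W RL=S RR=W
cmd 1: advance +3 → t=12, phase=(15,23,7,20) → FL=S FR=W RL=S RR=W
cmd 2: advance +23 → t=35, phase=(14,22,6,19) → FL=S FR=W RL=S RR=W
cmd 3: advance +6 → t=41, phase=(20,4,12,1) → FL=W FR=S RL=S RR=S
cmd 4: advance +16 → t=57, phase=(12,20,4,17) → FL=S FR=W RL=S RR=W
cmd 5: advance +17 → t=74, phase=(5,13,21,10) → FL=S FR=S RL=W RR=S
cmd 6: advance +16 → t=90, phase=(21,5,13,2) → FL=W FR=S RL=S RR=S
cmd 7: advance +8 → t=98, phase=(5,13,21,10) → FL=S FR=S RL=W RR=S

after cmd 1 (t=12): FL=S FR=W RL=S RR=W
after cmd 2 (t=35): FL=S FR=W RL=S RR=W
after cmd 3 (t=41): FL=W FR=S RL=S RR=S
after cmd 4 (t=57): FL=S FR=W RL=S RR=W
after cmd 5 (t=74): FL=S FR=S RL=W RR=S
after cmd 6 (t=90): FL=W FR=S RL=S RR=S
after cmd 7 (t=98): FL=S FR=S RL=W RR=S


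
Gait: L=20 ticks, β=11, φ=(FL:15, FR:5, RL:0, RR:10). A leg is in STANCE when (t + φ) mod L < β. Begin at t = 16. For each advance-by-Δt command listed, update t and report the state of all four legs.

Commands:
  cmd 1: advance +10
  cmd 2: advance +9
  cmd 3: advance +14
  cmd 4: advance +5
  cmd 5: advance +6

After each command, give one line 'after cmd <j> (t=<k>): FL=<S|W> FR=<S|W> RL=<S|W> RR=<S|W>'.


start t=16: FL=W FR=S RL=W RR=S
cmd 1: advance +10 → t=26, phase=(1,11,6,16) → FL=S FR=W RL=S RR=W
cmd 2: advance +9 → t=35, phase=(10,0,15,5) → FL=S FR=S RL=W RR=S
cmd 3: advance +14 → t=49, phase=(4,14,9,19) → FL=S FR=W RL=S RR=W
cmd 4: advance +5 → t=54, phase=(9,19,14,4) → FL=S FR=W RL=W RR=S
cmd 5: advance +6 → t=60, phase=(15,5,0,10) → FL=W FR=S RL=S RR=S

after cmd 1 (t=26): FL=S FR=W RL=S RR=W
after cmd 2 (t=35): FL=S FR=S RL=W RR=S
after cmd 3 (t=49): FL=S FR=W RL=S RR=W
after cmd 4 (t=54): FL=S FR=W RL=W RR=S
after cmd 5 (t=60): FL=W FR=S RL=S RR=S


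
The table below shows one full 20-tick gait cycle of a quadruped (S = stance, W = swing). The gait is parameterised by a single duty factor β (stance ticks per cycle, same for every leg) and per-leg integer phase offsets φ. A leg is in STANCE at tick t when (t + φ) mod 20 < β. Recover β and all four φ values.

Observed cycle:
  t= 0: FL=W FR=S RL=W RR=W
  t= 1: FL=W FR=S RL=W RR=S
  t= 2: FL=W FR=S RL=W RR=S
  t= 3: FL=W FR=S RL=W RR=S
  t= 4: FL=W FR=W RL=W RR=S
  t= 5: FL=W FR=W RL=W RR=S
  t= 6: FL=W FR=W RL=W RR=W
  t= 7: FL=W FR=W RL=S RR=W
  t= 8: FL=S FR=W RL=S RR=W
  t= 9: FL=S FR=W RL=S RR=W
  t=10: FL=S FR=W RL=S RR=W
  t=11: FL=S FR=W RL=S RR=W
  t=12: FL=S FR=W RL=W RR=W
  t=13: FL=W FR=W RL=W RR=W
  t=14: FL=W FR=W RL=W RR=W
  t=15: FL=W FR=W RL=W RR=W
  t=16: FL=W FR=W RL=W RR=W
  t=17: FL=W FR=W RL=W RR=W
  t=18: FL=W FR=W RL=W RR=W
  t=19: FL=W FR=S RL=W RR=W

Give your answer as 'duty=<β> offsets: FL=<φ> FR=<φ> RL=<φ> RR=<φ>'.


duty β = stance ticks per leg = 5
FL: stance ticks = 5; W→S at t=8 → φ=12
FR: stance ticks = 5; W→S at t=19 → φ=1
RL: stance ticks = 5; W→S at t=7 → φ=13
RR: stance ticks = 5; W→S at t=1 → φ=19

duty=5 offsets: FL=12 FR=1 RL=13 RR=19


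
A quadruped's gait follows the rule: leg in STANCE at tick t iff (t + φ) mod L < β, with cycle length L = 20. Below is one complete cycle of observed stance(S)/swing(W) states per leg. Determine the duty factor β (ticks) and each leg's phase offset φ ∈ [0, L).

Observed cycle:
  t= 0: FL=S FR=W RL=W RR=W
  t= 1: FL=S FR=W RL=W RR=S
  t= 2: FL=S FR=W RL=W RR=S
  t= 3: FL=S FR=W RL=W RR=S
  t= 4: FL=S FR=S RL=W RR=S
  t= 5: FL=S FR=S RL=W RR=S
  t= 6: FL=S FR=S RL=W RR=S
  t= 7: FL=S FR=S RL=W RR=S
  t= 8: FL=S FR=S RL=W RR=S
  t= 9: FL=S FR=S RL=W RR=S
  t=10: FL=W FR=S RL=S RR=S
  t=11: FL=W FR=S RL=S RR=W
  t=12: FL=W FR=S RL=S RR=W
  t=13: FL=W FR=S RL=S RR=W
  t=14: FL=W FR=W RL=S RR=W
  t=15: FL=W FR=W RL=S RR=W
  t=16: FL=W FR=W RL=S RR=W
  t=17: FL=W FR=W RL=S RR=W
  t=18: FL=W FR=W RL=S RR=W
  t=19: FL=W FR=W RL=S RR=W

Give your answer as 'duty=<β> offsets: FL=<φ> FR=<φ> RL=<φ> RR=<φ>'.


duty=10 offsets: FL=0 FR=16 RL=10 RR=19

duty β = stance ticks per leg = 10
FL: stance ticks = 10; W→S at t=0 → φ=0
FR: stance ticks = 10; W→S at t=4 → φ=16
RL: stance ticks = 10; W→S at t=10 → φ=10
RR: stance ticks = 10; W→S at t=1 → φ=19


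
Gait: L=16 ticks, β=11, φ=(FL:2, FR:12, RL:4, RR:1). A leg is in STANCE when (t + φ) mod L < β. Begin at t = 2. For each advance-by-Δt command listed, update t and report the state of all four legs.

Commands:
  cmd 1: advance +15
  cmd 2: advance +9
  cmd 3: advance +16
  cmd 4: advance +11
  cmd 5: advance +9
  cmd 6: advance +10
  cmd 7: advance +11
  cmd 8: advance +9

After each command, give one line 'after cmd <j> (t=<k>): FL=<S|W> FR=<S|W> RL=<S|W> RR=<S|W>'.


start t=2: FL=S FR=W RL=S RR=S
cmd 1: advance +15 → t=17, phase=(3,13,5,2) → FL=S FR=W RL=S RR=S
cmd 2: advance +9 → t=26, phase=(12,6,14,11) → FL=W FR=S RL=W RR=W
cmd 3: advance +16 → t=42, phase=(12,6,14,11) → FL=W FR=S RL=W RR=W
cmd 4: advance +11 → t=53, phase=(7,1,9,6) → FL=S FR=S RL=S RR=S
cmd 5: advance +9 → t=62, phase=(0,10,2,15) → FL=S FR=S RL=S RR=W
cmd 6: advance +10 → t=72, phase=(10,4,12,9) → FL=S FR=S RL=W RR=S
cmd 7: advance +11 → t=83, phase=(5,15,7,4) → FL=S FR=W RL=S RR=S
cmd 8: advance +9 → t=92, phase=(14,8,0,13) → FL=W FR=S RL=S RR=W

after cmd 1 (t=17): FL=S FR=W RL=S RR=S
after cmd 2 (t=26): FL=W FR=S RL=W RR=W
after cmd 3 (t=42): FL=W FR=S RL=W RR=W
after cmd 4 (t=53): FL=S FR=S RL=S RR=S
after cmd 5 (t=62): FL=S FR=S RL=S RR=W
after cmd 6 (t=72): FL=S FR=S RL=W RR=S
after cmd 7 (t=83): FL=S FR=W RL=S RR=S
after cmd 8 (t=92): FL=W FR=S RL=S RR=W


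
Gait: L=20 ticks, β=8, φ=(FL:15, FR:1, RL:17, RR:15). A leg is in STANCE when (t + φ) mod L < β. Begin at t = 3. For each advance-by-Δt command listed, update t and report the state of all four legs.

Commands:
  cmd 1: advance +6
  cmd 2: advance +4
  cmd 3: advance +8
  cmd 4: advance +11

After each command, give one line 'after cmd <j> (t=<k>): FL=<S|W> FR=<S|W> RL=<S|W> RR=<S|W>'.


start t=3: FL=W FR=S RL=S RR=W
cmd 1: advance +6 → t=9, phase=(4,10,6,4) → FL=S FR=W RL=S RR=S
cmd 2: advance +4 → t=13, phase=(8,14,10,8) → FL=W FR=W RL=W RR=W
cmd 3: advance +8 → t=21, phase=(16,2,18,16) → FL=W FR=S RL=W RR=W
cmd 4: advance +11 → t=32, phase=(7,13,9,7) → FL=S FR=W RL=W RR=S

after cmd 1 (t=9): FL=S FR=W RL=S RR=S
after cmd 2 (t=13): FL=W FR=W RL=W RR=W
after cmd 3 (t=21): FL=W FR=S RL=W RR=W
after cmd 4 (t=32): FL=S FR=W RL=W RR=S


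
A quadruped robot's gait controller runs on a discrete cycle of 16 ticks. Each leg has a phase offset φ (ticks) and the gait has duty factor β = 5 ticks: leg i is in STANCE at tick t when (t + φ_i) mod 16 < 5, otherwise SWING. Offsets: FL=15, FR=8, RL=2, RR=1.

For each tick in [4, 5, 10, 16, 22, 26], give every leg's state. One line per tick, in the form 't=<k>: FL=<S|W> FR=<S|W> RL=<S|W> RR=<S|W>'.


t=4: FL=S FR=W RL=W RR=W
t=5: FL=S FR=W RL=W RR=W
t=10: FL=W FR=S RL=W RR=W
t=16: FL=W FR=W RL=S RR=S
t=22: FL=W FR=W RL=W RR=W
t=26: FL=W FR=S RL=W RR=W

t=4: phase=(3,12,6,5) vs β=5 → FL=S FR=W RL=W RR=W
t=5: phase=(4,13,7,6) vs β=5 → FL=S FR=W RL=W RR=W
t=10: phase=(9,2,12,11) vs β=5 → FL=W FR=S RL=W RR=W
t=16: phase=(15,8,2,1) vs β=5 → FL=W FR=W RL=S RR=S
t=22: phase=(5,14,8,7) vs β=5 → FL=W FR=W RL=W RR=W
t=26: phase=(9,2,12,11) vs β=5 → FL=W FR=S RL=W RR=W


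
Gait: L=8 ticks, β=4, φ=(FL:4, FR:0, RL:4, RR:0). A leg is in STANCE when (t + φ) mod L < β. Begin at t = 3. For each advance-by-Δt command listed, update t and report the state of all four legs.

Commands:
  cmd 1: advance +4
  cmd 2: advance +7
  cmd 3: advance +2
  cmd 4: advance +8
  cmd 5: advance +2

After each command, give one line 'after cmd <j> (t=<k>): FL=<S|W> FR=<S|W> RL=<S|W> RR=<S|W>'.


after cmd 1 (t=7): FL=S FR=W RL=S RR=W
after cmd 2 (t=14): FL=S FR=W RL=S RR=W
after cmd 3 (t=16): FL=W FR=S RL=W RR=S
after cmd 4 (t=24): FL=W FR=S RL=W RR=S
after cmd 5 (t=26): FL=W FR=S RL=W RR=S

start t=3: FL=W FR=S RL=W RR=S
cmd 1: advance +4 → t=7, phase=(3,7,3,7) → FL=S FR=W RL=S RR=W
cmd 2: advance +7 → t=14, phase=(2,6,2,6) → FL=S FR=W RL=S RR=W
cmd 3: advance +2 → t=16, phase=(4,0,4,0) → FL=W FR=S RL=W RR=S
cmd 4: advance +8 → t=24, phase=(4,0,4,0) → FL=W FR=S RL=W RR=S
cmd 5: advance +2 → t=26, phase=(6,2,6,2) → FL=W FR=S RL=W RR=S


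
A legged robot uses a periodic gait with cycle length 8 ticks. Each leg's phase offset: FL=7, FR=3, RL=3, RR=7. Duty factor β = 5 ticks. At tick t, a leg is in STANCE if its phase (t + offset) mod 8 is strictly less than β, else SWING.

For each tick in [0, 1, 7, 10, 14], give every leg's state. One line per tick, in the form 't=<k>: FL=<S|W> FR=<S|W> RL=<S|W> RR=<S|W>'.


t=0: FL=W FR=S RL=S RR=W
t=1: FL=S FR=S RL=S RR=S
t=7: FL=W FR=S RL=S RR=W
t=10: FL=S FR=W RL=W RR=S
t=14: FL=W FR=S RL=S RR=W

t=0: phase=(7,3,3,7) vs β=5 → FL=W FR=S RL=S RR=W
t=1: phase=(0,4,4,0) vs β=5 → FL=S FR=S RL=S RR=S
t=7: phase=(6,2,2,6) vs β=5 → FL=W FR=S RL=S RR=W
t=10: phase=(1,5,5,1) vs β=5 → FL=S FR=W RL=W RR=S
t=14: phase=(5,1,1,5) vs β=5 → FL=W FR=S RL=S RR=W


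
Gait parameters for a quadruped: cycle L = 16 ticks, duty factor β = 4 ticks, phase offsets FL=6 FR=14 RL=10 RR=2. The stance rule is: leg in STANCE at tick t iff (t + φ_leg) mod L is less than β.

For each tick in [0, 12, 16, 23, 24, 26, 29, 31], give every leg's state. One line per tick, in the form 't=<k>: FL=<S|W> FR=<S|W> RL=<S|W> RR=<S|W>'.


t=0: phase=(6,14,10,2) vs β=4 → FL=W FR=W RL=W RR=S
t=12: phase=(2,10,6,14) vs β=4 → FL=S FR=W RL=W RR=W
t=16: phase=(6,14,10,2) vs β=4 → FL=W FR=W RL=W RR=S
t=23: phase=(13,5,1,9) vs β=4 → FL=W FR=W RL=S RR=W
t=24: phase=(14,6,2,10) vs β=4 → FL=W FR=W RL=S RR=W
t=26: phase=(0,8,4,12) vs β=4 → FL=S FR=W RL=W RR=W
t=29: phase=(3,11,7,15) vs β=4 → FL=S FR=W RL=W RR=W
t=31: phase=(5,13,9,1) vs β=4 → FL=W FR=W RL=W RR=S

t=0: FL=W FR=W RL=W RR=S
t=12: FL=S FR=W RL=W RR=W
t=16: FL=W FR=W RL=W RR=S
t=23: FL=W FR=W RL=S RR=W
t=24: FL=W FR=W RL=S RR=W
t=26: FL=S FR=W RL=W RR=W
t=29: FL=S FR=W RL=W RR=W
t=31: FL=W FR=W RL=W RR=S


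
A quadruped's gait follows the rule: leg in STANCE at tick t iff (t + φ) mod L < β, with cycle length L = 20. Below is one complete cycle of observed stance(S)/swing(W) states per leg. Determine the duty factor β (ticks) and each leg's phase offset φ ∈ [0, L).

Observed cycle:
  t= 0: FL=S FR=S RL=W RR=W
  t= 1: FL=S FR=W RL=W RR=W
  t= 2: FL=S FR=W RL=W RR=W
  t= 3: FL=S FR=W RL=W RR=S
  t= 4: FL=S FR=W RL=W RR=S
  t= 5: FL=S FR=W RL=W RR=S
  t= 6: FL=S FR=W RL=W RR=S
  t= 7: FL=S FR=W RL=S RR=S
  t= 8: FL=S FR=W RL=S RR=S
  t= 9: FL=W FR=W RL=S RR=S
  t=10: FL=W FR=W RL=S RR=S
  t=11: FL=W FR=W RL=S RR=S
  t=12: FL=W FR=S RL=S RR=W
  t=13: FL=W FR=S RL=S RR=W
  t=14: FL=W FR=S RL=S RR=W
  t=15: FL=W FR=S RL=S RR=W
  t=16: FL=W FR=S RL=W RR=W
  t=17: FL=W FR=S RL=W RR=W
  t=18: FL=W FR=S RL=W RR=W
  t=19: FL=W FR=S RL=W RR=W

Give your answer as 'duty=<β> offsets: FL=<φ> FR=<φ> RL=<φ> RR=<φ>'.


duty=9 offsets: FL=0 FR=8 RL=13 RR=17

duty β = stance ticks per leg = 9
FL: stance ticks = 9; W→S at t=0 → φ=0
FR: stance ticks = 9; W→S at t=12 → φ=8
RL: stance ticks = 9; W→S at t=7 → φ=13
RR: stance ticks = 9; W→S at t=3 → φ=17


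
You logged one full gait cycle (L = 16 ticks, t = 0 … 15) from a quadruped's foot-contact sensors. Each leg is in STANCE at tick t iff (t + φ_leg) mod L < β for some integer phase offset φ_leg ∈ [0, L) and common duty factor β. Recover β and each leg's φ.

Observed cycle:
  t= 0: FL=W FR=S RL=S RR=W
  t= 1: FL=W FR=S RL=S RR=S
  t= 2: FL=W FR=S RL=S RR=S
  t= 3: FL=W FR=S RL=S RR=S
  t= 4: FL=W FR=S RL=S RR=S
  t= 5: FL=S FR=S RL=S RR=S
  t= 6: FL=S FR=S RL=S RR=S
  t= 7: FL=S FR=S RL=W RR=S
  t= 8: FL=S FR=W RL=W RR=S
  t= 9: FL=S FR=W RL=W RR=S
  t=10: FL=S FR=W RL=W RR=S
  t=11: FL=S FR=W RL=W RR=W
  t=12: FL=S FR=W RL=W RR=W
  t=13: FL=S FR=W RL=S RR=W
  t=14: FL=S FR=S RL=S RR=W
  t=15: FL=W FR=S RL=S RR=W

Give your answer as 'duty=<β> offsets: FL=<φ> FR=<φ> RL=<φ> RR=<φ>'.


duty β = stance ticks per leg = 10
FL: stance ticks = 10; W→S at t=5 → φ=11
FR: stance ticks = 10; W→S at t=14 → φ=2
RL: stance ticks = 10; W→S at t=13 → φ=3
RR: stance ticks = 10; W→S at t=1 → φ=15

duty=10 offsets: FL=11 FR=2 RL=3 RR=15


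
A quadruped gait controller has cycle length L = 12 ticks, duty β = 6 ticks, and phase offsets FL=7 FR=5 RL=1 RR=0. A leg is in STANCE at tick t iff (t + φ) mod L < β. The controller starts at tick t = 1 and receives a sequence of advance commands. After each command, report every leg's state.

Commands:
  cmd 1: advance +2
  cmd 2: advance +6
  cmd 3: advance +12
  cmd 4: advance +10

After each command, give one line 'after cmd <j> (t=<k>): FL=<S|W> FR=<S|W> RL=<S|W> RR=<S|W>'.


start t=1: FL=W FR=W RL=S RR=S
cmd 1: advance +2 → t=3, phase=(10,8,4,3) → FL=W FR=W RL=S RR=S
cmd 2: advance +6 → t=9, phase=(4,2,10,9) → FL=S FR=S RL=W RR=W
cmd 3: advance +12 → t=21, phase=(4,2,10,9) → FL=S FR=S RL=W RR=W
cmd 4: advance +10 → t=31, phase=(2,0,8,7) → FL=S FR=S RL=W RR=W

after cmd 1 (t=3): FL=W FR=W RL=S RR=S
after cmd 2 (t=9): FL=S FR=S RL=W RR=W
after cmd 3 (t=21): FL=S FR=S RL=W RR=W
after cmd 4 (t=31): FL=S FR=S RL=W RR=W


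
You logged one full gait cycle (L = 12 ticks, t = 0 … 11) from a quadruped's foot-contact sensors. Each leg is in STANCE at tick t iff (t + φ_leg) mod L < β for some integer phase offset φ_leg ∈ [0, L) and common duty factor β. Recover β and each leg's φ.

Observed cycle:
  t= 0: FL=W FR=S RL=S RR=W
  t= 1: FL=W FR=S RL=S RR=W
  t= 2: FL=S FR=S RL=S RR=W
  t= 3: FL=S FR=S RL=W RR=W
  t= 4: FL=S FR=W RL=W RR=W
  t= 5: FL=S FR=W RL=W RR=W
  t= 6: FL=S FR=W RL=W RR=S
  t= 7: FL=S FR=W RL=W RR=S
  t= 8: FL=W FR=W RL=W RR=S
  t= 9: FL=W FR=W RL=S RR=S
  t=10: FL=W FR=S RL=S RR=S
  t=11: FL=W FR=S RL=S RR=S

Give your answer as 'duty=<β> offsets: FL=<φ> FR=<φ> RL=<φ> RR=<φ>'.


duty β = stance ticks per leg = 6
FL: stance ticks = 6; W→S at t=2 → φ=10
FR: stance ticks = 6; W→S at t=10 → φ=2
RL: stance ticks = 6; W→S at t=9 → φ=3
RR: stance ticks = 6; W→S at t=6 → φ=6

duty=6 offsets: FL=10 FR=2 RL=3 RR=6


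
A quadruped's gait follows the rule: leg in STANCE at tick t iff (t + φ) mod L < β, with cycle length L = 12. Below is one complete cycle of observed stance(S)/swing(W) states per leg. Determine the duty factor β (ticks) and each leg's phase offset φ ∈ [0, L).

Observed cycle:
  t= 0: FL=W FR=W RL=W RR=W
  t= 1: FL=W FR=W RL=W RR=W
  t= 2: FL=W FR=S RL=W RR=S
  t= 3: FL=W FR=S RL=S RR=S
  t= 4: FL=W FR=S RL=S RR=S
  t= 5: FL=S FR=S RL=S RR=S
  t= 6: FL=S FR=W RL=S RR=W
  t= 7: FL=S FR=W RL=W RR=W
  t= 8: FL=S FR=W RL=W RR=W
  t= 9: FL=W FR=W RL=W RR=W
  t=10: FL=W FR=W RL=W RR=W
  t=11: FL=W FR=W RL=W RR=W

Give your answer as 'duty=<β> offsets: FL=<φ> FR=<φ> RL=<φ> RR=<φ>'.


duty=4 offsets: FL=7 FR=10 RL=9 RR=10

duty β = stance ticks per leg = 4
FL: stance ticks = 4; W→S at t=5 → φ=7
FR: stance ticks = 4; W→S at t=2 → φ=10
RL: stance ticks = 4; W→S at t=3 → φ=9
RR: stance ticks = 4; W→S at t=2 → φ=10


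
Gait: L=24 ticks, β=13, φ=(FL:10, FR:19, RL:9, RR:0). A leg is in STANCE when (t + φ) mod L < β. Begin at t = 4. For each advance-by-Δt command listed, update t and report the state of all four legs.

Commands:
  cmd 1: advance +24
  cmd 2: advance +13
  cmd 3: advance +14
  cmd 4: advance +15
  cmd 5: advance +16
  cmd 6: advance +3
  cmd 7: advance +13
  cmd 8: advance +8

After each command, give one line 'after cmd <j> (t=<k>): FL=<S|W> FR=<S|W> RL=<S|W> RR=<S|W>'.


start t=4: FL=W FR=W RL=W RR=S
cmd 1: advance +24 → t=28, phase=(14,23,13,4) → FL=W FR=W RL=W RR=S
cmd 2: advance +13 → t=41, phase=(3,12,2,17) → FL=S FR=S RL=S RR=W
cmd 3: advance +14 → t=55, phase=(17,2,16,7) → FL=W FR=S RL=W RR=S
cmd 4: advance +15 → t=70, phase=(8,17,7,22) → FL=S FR=W RL=S RR=W
cmd 5: advance +16 → t=86, phase=(0,9,23,14) → FL=S FR=S RL=W RR=W
cmd 6: advance +3 → t=89, phase=(3,12,2,17) → FL=S FR=S RL=S RR=W
cmd 7: advance +13 → t=102, phase=(16,1,15,6) → FL=W FR=S RL=W RR=S
cmd 8: advance +8 → t=110, phase=(0,9,23,14) → FL=S FR=S RL=W RR=W

after cmd 1 (t=28): FL=W FR=W RL=W RR=S
after cmd 2 (t=41): FL=S FR=S RL=S RR=W
after cmd 3 (t=55): FL=W FR=S RL=W RR=S
after cmd 4 (t=70): FL=S FR=W RL=S RR=W
after cmd 5 (t=86): FL=S FR=S RL=W RR=W
after cmd 6 (t=89): FL=S FR=S RL=S RR=W
after cmd 7 (t=102): FL=W FR=S RL=W RR=S
after cmd 8 (t=110): FL=S FR=S RL=W RR=W


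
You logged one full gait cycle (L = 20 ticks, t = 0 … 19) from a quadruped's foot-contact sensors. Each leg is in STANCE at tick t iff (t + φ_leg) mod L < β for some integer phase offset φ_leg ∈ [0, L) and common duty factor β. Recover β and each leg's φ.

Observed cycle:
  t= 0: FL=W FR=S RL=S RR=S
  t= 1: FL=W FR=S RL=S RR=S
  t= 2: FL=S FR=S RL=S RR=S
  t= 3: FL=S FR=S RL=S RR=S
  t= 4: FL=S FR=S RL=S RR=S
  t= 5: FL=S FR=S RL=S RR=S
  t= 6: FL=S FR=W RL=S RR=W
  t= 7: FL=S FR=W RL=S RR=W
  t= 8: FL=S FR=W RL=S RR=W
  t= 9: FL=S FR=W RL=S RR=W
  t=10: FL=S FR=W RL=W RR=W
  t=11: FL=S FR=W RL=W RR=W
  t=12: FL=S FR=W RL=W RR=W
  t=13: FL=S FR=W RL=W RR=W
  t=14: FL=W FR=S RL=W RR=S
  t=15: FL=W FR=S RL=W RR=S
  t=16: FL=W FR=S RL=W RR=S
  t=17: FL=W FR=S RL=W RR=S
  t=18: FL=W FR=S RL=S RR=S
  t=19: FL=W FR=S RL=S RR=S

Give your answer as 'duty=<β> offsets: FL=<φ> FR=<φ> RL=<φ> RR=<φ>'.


duty β = stance ticks per leg = 12
FL: stance ticks = 12; W→S at t=2 → φ=18
FR: stance ticks = 12; W→S at t=14 → φ=6
RL: stance ticks = 12; W→S at t=18 → φ=2
RR: stance ticks = 12; W→S at t=14 → φ=6

duty=12 offsets: FL=18 FR=6 RL=2 RR=6


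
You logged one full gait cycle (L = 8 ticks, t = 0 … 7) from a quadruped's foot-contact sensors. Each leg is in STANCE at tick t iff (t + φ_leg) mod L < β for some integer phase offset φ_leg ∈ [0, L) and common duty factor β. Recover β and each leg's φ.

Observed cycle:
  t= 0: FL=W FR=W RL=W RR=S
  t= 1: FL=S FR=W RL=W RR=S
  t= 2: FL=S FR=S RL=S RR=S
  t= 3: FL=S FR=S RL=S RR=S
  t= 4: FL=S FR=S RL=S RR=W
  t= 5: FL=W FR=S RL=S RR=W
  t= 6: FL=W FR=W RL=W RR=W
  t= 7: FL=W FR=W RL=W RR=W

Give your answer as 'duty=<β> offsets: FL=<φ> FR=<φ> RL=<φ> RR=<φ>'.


duty β = stance ticks per leg = 4
FL: stance ticks = 4; W→S at t=1 → φ=7
FR: stance ticks = 4; W→S at t=2 → φ=6
RL: stance ticks = 4; W→S at t=2 → φ=6
RR: stance ticks = 4; W→S at t=0 → φ=0

duty=4 offsets: FL=7 FR=6 RL=6 RR=0


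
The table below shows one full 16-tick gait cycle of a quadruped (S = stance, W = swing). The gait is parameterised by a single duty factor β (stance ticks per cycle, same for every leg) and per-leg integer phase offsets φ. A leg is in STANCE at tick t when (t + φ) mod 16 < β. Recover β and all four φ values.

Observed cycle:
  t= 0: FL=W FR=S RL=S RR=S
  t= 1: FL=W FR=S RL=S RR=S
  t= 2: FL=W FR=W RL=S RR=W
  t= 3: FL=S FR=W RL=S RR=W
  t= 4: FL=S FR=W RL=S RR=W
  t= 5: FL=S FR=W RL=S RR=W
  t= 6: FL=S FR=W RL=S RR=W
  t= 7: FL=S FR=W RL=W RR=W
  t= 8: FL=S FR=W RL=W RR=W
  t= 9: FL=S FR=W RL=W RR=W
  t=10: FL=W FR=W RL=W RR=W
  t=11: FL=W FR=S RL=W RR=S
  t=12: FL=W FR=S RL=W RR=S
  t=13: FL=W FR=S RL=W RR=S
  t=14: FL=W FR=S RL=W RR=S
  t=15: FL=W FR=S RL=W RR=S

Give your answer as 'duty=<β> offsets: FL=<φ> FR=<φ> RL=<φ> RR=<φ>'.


duty β = stance ticks per leg = 7
FL: stance ticks = 7; W→S at t=3 → φ=13
FR: stance ticks = 7; W→S at t=11 → φ=5
RL: stance ticks = 7; W→S at t=0 → φ=0
RR: stance ticks = 7; W→S at t=11 → φ=5

duty=7 offsets: FL=13 FR=5 RL=0 RR=5


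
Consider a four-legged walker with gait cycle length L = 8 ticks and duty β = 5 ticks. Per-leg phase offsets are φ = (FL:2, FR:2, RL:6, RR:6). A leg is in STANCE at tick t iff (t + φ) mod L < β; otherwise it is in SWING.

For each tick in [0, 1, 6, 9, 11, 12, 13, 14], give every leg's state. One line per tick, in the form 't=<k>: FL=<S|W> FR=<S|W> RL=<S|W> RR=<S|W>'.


t=0: phase=(2,2,6,6) vs β=5 → FL=S FR=S RL=W RR=W
t=1: phase=(3,3,7,7) vs β=5 → FL=S FR=S RL=W RR=W
t=6: phase=(0,0,4,4) vs β=5 → FL=S FR=S RL=S RR=S
t=9: phase=(3,3,7,7) vs β=5 → FL=S FR=S RL=W RR=W
t=11: phase=(5,5,1,1) vs β=5 → FL=W FR=W RL=S RR=S
t=12: phase=(6,6,2,2) vs β=5 → FL=W FR=W RL=S RR=S
t=13: phase=(7,7,3,3) vs β=5 → FL=W FR=W RL=S RR=S
t=14: phase=(0,0,4,4) vs β=5 → FL=S FR=S RL=S RR=S

t=0: FL=S FR=S RL=W RR=W
t=1: FL=S FR=S RL=W RR=W
t=6: FL=S FR=S RL=S RR=S
t=9: FL=S FR=S RL=W RR=W
t=11: FL=W FR=W RL=S RR=S
t=12: FL=W FR=W RL=S RR=S
t=13: FL=W FR=W RL=S RR=S
t=14: FL=S FR=S RL=S RR=S


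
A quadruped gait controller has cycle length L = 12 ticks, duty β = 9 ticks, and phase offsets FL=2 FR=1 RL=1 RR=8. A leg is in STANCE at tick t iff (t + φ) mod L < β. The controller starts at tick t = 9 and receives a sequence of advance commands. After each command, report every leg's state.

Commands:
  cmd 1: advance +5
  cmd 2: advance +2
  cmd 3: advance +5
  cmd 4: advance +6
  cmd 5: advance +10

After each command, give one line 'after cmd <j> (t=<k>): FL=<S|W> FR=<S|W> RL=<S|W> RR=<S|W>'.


after cmd 1 (t=14): FL=S FR=S RL=S RR=W
after cmd 2 (t=16): FL=S FR=S RL=S RR=S
after cmd 3 (t=21): FL=W FR=W RL=W RR=S
after cmd 4 (t=27): FL=S FR=S RL=S RR=W
after cmd 5 (t=37): FL=S FR=S RL=S RR=W

start t=9: FL=W FR=W RL=W RR=S
cmd 1: advance +5 → t=14, phase=(4,3,3,10) → FL=S FR=S RL=S RR=W
cmd 2: advance +2 → t=16, phase=(6,5,5,0) → FL=S FR=S RL=S RR=S
cmd 3: advance +5 → t=21, phase=(11,10,10,5) → FL=W FR=W RL=W RR=S
cmd 4: advance +6 → t=27, phase=(5,4,4,11) → FL=S FR=S RL=S RR=W
cmd 5: advance +10 → t=37, phase=(3,2,2,9) → FL=S FR=S RL=S RR=W


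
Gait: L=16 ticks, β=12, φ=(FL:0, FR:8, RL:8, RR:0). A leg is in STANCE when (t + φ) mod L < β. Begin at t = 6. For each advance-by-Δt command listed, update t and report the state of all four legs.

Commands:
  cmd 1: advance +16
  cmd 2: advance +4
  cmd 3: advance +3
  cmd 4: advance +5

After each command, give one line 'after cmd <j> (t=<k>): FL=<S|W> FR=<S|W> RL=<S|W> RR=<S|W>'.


after cmd 1 (t=22): FL=S FR=W RL=W RR=S
after cmd 2 (t=26): FL=S FR=S RL=S RR=S
after cmd 3 (t=29): FL=W FR=S RL=S RR=W
after cmd 4 (t=34): FL=S FR=S RL=S RR=S

start t=6: FL=S FR=W RL=W RR=S
cmd 1: advance +16 → t=22, phase=(6,14,14,6) → FL=S FR=W RL=W RR=S
cmd 2: advance +4 → t=26, phase=(10,2,2,10) → FL=S FR=S RL=S RR=S
cmd 3: advance +3 → t=29, phase=(13,5,5,13) → FL=W FR=S RL=S RR=W
cmd 4: advance +5 → t=34, phase=(2,10,10,2) → FL=S FR=S RL=S RR=S


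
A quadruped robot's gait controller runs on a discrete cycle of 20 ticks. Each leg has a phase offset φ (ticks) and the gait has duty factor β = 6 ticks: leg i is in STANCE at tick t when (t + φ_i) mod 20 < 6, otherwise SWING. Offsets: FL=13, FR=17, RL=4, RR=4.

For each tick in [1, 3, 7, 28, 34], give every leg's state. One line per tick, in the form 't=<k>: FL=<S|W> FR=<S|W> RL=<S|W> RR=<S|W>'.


t=1: phase=(14,18,5,5) vs β=6 → FL=W FR=W RL=S RR=S
t=3: phase=(16,0,7,7) vs β=6 → FL=W FR=S RL=W RR=W
t=7: phase=(0,4,11,11) vs β=6 → FL=S FR=S RL=W RR=W
t=28: phase=(1,5,12,12) vs β=6 → FL=S FR=S RL=W RR=W
t=34: phase=(7,11,18,18) vs β=6 → FL=W FR=W RL=W RR=W

t=1: FL=W FR=W RL=S RR=S
t=3: FL=W FR=S RL=W RR=W
t=7: FL=S FR=S RL=W RR=W
t=28: FL=S FR=S RL=W RR=W
t=34: FL=W FR=W RL=W RR=W


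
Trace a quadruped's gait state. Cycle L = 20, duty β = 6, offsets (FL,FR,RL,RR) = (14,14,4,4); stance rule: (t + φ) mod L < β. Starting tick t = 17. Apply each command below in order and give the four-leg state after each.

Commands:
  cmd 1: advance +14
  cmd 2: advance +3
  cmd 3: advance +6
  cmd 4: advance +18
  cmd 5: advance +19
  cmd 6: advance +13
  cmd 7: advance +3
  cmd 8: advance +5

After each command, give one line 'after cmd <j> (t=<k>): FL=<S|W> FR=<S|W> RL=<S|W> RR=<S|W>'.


start t=17: FL=W FR=W RL=S RR=S
cmd 1: advance +14 → t=31, phase=(5,5,15,15) → FL=S FR=S RL=W RR=W
cmd 2: advance +3 → t=34, phase=(8,8,18,18) → FL=W FR=W RL=W RR=W
cmd 3: advance +6 → t=40, phase=(14,14,4,4) → FL=W FR=W RL=S RR=S
cmd 4: advance +18 → t=58, phase=(12,12,2,2) → FL=W FR=W RL=S RR=S
cmd 5: advance +19 → t=77, phase=(11,11,1,1) → FL=W FR=W RL=S RR=S
cmd 6: advance +13 → t=90, phase=(4,4,14,14) → FL=S FR=S RL=W RR=W
cmd 7: advance +3 → t=93, phase=(7,7,17,17) → FL=W FR=W RL=W RR=W
cmd 8: advance +5 → t=98, phase=(12,12,2,2) → FL=W FR=W RL=S RR=S

after cmd 1 (t=31): FL=S FR=S RL=W RR=W
after cmd 2 (t=34): FL=W FR=W RL=W RR=W
after cmd 3 (t=40): FL=W FR=W RL=S RR=S
after cmd 4 (t=58): FL=W FR=W RL=S RR=S
after cmd 5 (t=77): FL=W FR=W RL=S RR=S
after cmd 6 (t=90): FL=S FR=S RL=W RR=W
after cmd 7 (t=93): FL=W FR=W RL=W RR=W
after cmd 8 (t=98): FL=W FR=W RL=S RR=S


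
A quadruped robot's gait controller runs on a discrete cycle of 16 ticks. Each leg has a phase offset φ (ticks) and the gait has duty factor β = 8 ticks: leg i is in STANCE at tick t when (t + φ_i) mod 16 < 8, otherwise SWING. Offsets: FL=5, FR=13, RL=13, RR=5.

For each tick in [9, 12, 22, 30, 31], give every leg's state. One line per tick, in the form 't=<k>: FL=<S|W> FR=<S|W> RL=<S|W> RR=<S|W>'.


t=9: phase=(14,6,6,14) vs β=8 → FL=W FR=S RL=S RR=W
t=12: phase=(1,9,9,1) vs β=8 → FL=S FR=W RL=W RR=S
t=22: phase=(11,3,3,11) vs β=8 → FL=W FR=S RL=S RR=W
t=30: phase=(3,11,11,3) vs β=8 → FL=S FR=W RL=W RR=S
t=31: phase=(4,12,12,4) vs β=8 → FL=S FR=W RL=W RR=S

t=9: FL=W FR=S RL=S RR=W
t=12: FL=S FR=W RL=W RR=S
t=22: FL=W FR=S RL=S RR=W
t=30: FL=S FR=W RL=W RR=S
t=31: FL=S FR=W RL=W RR=S


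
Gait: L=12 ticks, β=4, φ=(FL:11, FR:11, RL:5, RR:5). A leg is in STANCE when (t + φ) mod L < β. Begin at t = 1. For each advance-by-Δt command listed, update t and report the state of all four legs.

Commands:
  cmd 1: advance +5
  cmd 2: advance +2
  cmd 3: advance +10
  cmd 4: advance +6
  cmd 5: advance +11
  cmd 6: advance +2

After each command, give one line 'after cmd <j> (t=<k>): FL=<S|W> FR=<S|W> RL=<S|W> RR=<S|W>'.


start t=1: FL=S FR=S RL=W RR=W
cmd 1: advance +5 → t=6, phase=(5,5,11,11) → FL=W FR=W RL=W RR=W
cmd 2: advance +2 → t=8, phase=(7,7,1,1) → FL=W FR=W RL=S RR=S
cmd 3: advance +10 → t=18, phase=(5,5,11,11) → FL=W FR=W RL=W RR=W
cmd 4: advance +6 → t=24, phase=(11,11,5,5) → FL=W FR=W RL=W RR=W
cmd 5: advance +11 → t=35, phase=(10,10,4,4) → FL=W FR=W RL=W RR=W
cmd 6: advance +2 → t=37, phase=(0,0,6,6) → FL=S FR=S RL=W RR=W

after cmd 1 (t=6): FL=W FR=W RL=W RR=W
after cmd 2 (t=8): FL=W FR=W RL=S RR=S
after cmd 3 (t=18): FL=W FR=W RL=W RR=W
after cmd 4 (t=24): FL=W FR=W RL=W RR=W
after cmd 5 (t=35): FL=W FR=W RL=W RR=W
after cmd 6 (t=37): FL=S FR=S RL=W RR=W


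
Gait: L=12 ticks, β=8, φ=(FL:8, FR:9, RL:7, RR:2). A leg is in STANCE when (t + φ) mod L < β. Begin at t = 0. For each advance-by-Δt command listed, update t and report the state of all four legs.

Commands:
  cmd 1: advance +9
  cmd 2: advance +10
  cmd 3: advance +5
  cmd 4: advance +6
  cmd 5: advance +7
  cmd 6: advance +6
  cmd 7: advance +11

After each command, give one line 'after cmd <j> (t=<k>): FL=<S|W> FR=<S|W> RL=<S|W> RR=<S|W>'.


after cmd 1 (t=9): FL=S FR=S RL=S RR=W
after cmd 2 (t=19): FL=S FR=S RL=S RR=W
after cmd 3 (t=24): FL=W FR=W RL=S RR=S
after cmd 4 (t=30): FL=S FR=S RL=S RR=W
after cmd 5 (t=37): FL=W FR=W RL=W RR=S
after cmd 6 (t=43): FL=S FR=S RL=S RR=W
after cmd 7 (t=54): FL=S FR=S RL=S RR=W

start t=0: FL=W FR=W RL=S RR=S
cmd 1: advance +9 → t=9, phase=(5,6,4,11) → FL=S FR=S RL=S RR=W
cmd 2: advance +10 → t=19, phase=(3,4,2,9) → FL=S FR=S RL=S RR=W
cmd 3: advance +5 → t=24, phase=(8,9,7,2) → FL=W FR=W RL=S RR=S
cmd 4: advance +6 → t=30, phase=(2,3,1,8) → FL=S FR=S RL=S RR=W
cmd 5: advance +7 → t=37, phase=(9,10,8,3) → FL=W FR=W RL=W RR=S
cmd 6: advance +6 → t=43, phase=(3,4,2,9) → FL=S FR=S RL=S RR=W
cmd 7: advance +11 → t=54, phase=(2,3,1,8) → FL=S FR=S RL=S RR=W


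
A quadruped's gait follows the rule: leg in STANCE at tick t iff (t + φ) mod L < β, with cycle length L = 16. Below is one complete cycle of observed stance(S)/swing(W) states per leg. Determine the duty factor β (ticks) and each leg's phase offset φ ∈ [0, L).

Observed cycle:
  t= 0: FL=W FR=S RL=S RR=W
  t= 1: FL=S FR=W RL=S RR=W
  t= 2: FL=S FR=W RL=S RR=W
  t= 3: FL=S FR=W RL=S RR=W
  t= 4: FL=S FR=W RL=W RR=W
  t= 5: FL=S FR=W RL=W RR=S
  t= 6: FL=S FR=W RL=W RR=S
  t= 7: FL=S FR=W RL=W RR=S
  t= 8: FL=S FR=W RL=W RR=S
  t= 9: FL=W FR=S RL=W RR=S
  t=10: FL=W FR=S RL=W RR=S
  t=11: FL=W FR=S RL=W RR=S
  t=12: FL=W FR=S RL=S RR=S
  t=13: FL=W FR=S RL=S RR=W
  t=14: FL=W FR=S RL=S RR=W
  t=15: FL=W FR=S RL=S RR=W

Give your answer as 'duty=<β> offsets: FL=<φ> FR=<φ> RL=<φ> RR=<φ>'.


duty β = stance ticks per leg = 8
FL: stance ticks = 8; W→S at t=1 → φ=15
FR: stance ticks = 8; W→S at t=9 → φ=7
RL: stance ticks = 8; W→S at t=12 → φ=4
RR: stance ticks = 8; W→S at t=5 → φ=11

duty=8 offsets: FL=15 FR=7 RL=4 RR=11


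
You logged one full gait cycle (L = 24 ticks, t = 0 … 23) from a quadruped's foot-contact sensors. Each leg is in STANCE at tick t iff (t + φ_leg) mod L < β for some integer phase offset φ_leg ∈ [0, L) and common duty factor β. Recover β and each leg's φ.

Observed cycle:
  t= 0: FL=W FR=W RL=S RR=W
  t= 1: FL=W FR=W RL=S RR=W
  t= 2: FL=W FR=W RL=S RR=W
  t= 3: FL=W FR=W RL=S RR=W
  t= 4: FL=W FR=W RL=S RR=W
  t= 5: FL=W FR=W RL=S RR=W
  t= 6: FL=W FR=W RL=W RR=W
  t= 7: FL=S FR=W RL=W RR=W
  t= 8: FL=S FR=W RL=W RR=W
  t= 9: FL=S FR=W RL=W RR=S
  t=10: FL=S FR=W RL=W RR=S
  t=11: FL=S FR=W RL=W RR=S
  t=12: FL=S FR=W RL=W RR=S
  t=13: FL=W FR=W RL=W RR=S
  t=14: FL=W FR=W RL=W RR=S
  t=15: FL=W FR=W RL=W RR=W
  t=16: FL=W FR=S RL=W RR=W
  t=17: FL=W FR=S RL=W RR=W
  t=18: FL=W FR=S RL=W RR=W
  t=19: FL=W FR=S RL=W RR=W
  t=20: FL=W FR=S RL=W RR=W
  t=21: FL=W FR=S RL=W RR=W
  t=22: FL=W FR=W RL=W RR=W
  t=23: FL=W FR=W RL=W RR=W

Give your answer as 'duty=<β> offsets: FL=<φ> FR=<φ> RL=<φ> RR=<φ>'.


duty=6 offsets: FL=17 FR=8 RL=0 RR=15

duty β = stance ticks per leg = 6
FL: stance ticks = 6; W→S at t=7 → φ=17
FR: stance ticks = 6; W→S at t=16 → φ=8
RL: stance ticks = 6; W→S at t=0 → φ=0
RR: stance ticks = 6; W→S at t=9 → φ=15


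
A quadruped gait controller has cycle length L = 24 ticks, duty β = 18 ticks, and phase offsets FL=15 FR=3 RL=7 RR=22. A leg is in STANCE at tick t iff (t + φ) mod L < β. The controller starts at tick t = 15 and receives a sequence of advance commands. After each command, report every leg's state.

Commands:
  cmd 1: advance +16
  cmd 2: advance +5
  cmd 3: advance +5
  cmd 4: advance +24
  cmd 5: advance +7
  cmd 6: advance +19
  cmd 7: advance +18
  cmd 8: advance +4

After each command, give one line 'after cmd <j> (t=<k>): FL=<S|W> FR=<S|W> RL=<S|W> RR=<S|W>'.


after cmd 1 (t=31): FL=W FR=S RL=S RR=S
after cmd 2 (t=36): FL=S FR=S RL=W RR=S
after cmd 3 (t=41): FL=S FR=W RL=S RR=S
after cmd 4 (t=65): FL=S FR=W RL=S RR=S
after cmd 5 (t=72): FL=S FR=S RL=S RR=W
after cmd 6 (t=91): FL=S FR=W RL=S RR=S
after cmd 7 (t=109): FL=S FR=S RL=W RR=S
after cmd 8 (t=113): FL=S FR=W RL=S RR=S

start t=15: FL=S FR=W RL=W RR=S
cmd 1: advance +16 → t=31, phase=(22,10,14,5) → FL=W FR=S RL=S RR=S
cmd 2: advance +5 → t=36, phase=(3,15,19,10) → FL=S FR=S RL=W RR=S
cmd 3: advance +5 → t=41, phase=(8,20,0,15) → FL=S FR=W RL=S RR=S
cmd 4: advance +24 → t=65, phase=(8,20,0,15) → FL=S FR=W RL=S RR=S
cmd 5: advance +7 → t=72, phase=(15,3,7,22) → FL=S FR=S RL=S RR=W
cmd 6: advance +19 → t=91, phase=(10,22,2,17) → FL=S FR=W RL=S RR=S
cmd 7: advance +18 → t=109, phase=(4,16,20,11) → FL=S FR=S RL=W RR=S
cmd 8: advance +4 → t=113, phase=(8,20,0,15) → FL=S FR=W RL=S RR=S
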